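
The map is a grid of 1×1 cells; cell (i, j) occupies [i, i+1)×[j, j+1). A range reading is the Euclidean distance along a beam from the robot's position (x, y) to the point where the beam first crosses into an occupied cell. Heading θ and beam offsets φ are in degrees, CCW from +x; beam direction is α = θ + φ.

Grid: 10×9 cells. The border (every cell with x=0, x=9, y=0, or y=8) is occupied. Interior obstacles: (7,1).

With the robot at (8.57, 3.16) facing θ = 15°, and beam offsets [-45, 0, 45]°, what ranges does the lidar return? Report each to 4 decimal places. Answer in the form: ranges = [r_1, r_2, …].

ranges = [0.4965, 0.4452, 0.8600]

beam 1: φ=-45°, α=330°
  d=(0.8660,-0.5000)  start (8,3)  tX=0.4965 tY=0.3200  stride 1/|dx|=1.1547 1/|dy|=2.0000
    cross y-line → (8,2), t=0.3200
    cross x-line → (9,2), t=0.4965 (wall)
  → r_1 = 0.4965
beam 2: φ=0°, α=15°
  d=(0.9659,0.2588)  start (8,3)  tX=0.4452 tY=3.2455  stride 1/|dx|=1.0353 1/|dy|=3.8637
    cross x-line → (9,3), t=0.4452 (wall)
  → r_2 = 0.4452
beam 3: φ=45°, α=60°
  d=(0.5000,0.8660)  start (8,3)  tX=0.8600 tY=0.9699  stride 1/|dx|=2.0000 1/|dy|=1.1547
    cross x-line → (9,3), t=0.8600 (wall)
  → r_3 = 0.8600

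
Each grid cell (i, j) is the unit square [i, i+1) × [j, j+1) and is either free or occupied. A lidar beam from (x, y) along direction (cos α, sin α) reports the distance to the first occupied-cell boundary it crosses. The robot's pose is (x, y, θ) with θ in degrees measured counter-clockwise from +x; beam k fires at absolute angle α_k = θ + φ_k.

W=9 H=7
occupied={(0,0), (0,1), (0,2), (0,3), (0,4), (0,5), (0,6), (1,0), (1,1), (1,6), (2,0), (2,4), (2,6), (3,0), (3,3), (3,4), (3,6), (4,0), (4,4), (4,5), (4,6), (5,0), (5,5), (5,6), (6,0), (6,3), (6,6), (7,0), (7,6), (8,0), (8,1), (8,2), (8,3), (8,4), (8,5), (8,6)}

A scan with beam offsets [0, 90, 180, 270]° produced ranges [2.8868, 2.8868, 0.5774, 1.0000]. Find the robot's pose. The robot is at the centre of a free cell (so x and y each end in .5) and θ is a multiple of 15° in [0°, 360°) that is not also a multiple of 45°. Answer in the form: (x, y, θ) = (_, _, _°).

(x, y, θ) = (3.5, 1.5, 60°)

Candidates: 27 free-cell centres × 16 headings = 432 poses. Raycast each; keep the one whose scan matches to 4 dp.
  (1.5, 4.5, 75°): beam 1 = 1.5529 ≠ 2.8868 ✗
  (3.5, 5.5, 210°): beam 1 = 1.0000 ≠ 2.8868 ✗
  (4.5, 2.5, 345°): beam 1 = 3.6235 ≠ 2.8868 ✗
  …
  (3.5, 1.5, 60°): r_1=2.8868, r_2=2.8868, r_3=0.5774, r_4=1.0000 — all match ✓
Only this pose fits every beam.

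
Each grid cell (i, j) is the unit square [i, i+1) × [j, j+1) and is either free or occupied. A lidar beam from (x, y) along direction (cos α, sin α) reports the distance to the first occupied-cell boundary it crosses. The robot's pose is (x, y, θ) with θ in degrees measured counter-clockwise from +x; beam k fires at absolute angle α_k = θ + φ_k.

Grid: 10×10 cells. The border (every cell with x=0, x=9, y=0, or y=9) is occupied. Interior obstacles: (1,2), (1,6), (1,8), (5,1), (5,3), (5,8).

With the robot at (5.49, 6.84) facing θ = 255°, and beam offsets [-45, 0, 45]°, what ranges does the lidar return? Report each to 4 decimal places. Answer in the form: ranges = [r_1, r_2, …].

ranges = [5.1846, 6.0460, 6.7435]

beam 1: φ=-45°, α=210°
  cosα=-0.8660 sinα=-0.5000 | (5,6) | tMaxX 0.5658 tMaxY 1.6800 | tΔX 1.1547 tΔY 2.0000
    t=0.5658 [x] (4,6)
    t=1.6800 [y] (4,5)
    t=1.7205 [x] (3,5)
    t=2.8752 [x] (2,5)
    t=3.6800 [y] (2,4)
    t=4.0299 [x] (1,4)
    t=5.1846 [x] (0,4) — stop
  → r_1 = 5.1846
beam 2: φ=0°, α=255°
  cosα=-0.2588 sinα=-0.9659 | (5,6) | tMaxX 1.8932 tMaxY 0.8696 | tΔX 3.8637 tΔY 1.0353
    t=0.8696 [y] (5,5)
    t=1.8932 [x] (4,5)
    t=1.9049 [y] (4,4)
    t=2.9402 [y] (4,3)
    t=3.9755 [y] (4,2)
    t=5.0107 [y] (4,1)
    t=5.7569 [x] (3,1)
    t=6.0460 [y] (3,0) — stop
  → r_2 = 6.0460
beam 3: φ=45°, α=300°
  cosα=0.5000 sinα=-0.8660 | (5,6) | tMaxX 1.0200 tMaxY 0.9699 | tΔX 2.0000 tΔY 1.1547
    t=0.9699 [y] (5,5)
    t=1.0200 [x] (6,5)
    t=2.1246 [y] (6,4)
    t=3.0200 [x] (7,4)
    t=3.2793 [y] (7,3)
    t=4.4341 [y] (7,2)
    t=5.0200 [x] (8,2)
    t=5.5888 [y] (8,1)
    t=6.7435 [y] (8,0) — stop
  → r_3 = 6.7435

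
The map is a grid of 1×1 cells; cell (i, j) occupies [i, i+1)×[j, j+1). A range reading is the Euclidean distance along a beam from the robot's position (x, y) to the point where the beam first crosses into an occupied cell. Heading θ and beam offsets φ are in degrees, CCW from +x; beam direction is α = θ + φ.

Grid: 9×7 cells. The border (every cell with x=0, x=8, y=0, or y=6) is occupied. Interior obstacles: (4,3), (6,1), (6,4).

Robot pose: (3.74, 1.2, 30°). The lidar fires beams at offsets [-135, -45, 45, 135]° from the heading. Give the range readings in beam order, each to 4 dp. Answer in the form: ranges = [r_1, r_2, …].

ranges = [0.2071, 0.7727, 1.8635, 2.8367]

beam 1: φ=-135°, α=255°
  dir = (cos 255°, sin 255°) = (-0.2588, -0.9659); from cell (3,1)
  next x-line at t=2.8591, next y-line at t=0.2071; Δt_x=3.8637, Δt_y=1.0353
    y: enter (3,0) at t=0.2071 ← occupied
  → r_1 = 0.2071
beam 2: φ=-45°, α=345°
  dir = (cos 345°, sin 345°) = (0.9659, -0.2588); from cell (3,1)
  next x-line at t=0.2692, next y-line at t=0.7727; Δt_x=1.0353, Δt_y=3.8637
    x: enter (4,1) at t=0.2692
    y: enter (4,0) at t=0.7727 ← occupied
  → r_2 = 0.7727
beam 3: φ=45°, α=75°
  dir = (cos 75°, sin 75°) = (0.2588, 0.9659); from cell (3,1)
  next x-line at t=1.0046, next y-line at t=0.8282; Δt_x=3.8637, Δt_y=1.0353
    y: enter (3,2) at t=0.8282
    x: enter (4,2) at t=1.0046
    y: enter (4,3) at t=1.8635 ← occupied
  → r_3 = 1.8635
beam 4: φ=135°, α=165°
  dir = (cos 165°, sin 165°) = (-0.9659, 0.2588); from cell (3,1)
  next x-line at t=0.7661, next y-line at t=3.0910; Δt_x=1.0353, Δt_y=3.8637
    x: enter (2,1) at t=0.7661
    x: enter (1,1) at t=1.8014
    x: enter (0,1) at t=2.8367 ← occupied
  → r_4 = 2.8367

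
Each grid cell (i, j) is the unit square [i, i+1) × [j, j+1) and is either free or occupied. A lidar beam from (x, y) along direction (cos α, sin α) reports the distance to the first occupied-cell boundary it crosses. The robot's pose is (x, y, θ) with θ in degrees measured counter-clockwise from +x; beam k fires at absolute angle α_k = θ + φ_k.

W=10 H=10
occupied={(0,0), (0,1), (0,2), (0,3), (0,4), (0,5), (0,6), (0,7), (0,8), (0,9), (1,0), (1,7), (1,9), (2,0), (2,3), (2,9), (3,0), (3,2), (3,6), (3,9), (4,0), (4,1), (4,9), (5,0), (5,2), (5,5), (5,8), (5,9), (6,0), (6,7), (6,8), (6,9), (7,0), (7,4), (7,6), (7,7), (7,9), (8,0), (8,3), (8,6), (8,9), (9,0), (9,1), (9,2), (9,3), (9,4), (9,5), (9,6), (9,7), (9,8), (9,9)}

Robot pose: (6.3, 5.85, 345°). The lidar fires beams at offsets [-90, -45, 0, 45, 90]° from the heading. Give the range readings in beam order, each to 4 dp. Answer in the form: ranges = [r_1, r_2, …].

ranges = [2.9505, 1.4000, 2.7952, 0.8083, 1.1906]

beam 1: φ=-90°, α=255°
  d=(-0.2588,-0.9659)  start (6,5)  tX=1.1591 tY=0.8800  stride 1/|dx|=3.8637 1/|dy|=1.0353
    cross y-line → (6,4), t=0.8800
    cross x-line → (5,4), t=1.1591
    cross y-line → (5,3), t=1.9153
    cross y-line → (5,2), t=2.9505 (wall)
  → r_1 = 2.9505
beam 2: φ=-45°, α=300°
  d=(0.5000,-0.8660)  start (6,5)  tX=1.4000 tY=0.9815  stride 1/|dx|=2.0000 1/|dy|=1.1547
    cross y-line → (6,4), t=0.9815
    cross x-line → (7,4), t=1.4000 (wall)
  → r_2 = 1.4000
beam 3: φ=0°, α=345°
  d=(0.9659,-0.2588)  start (6,5)  tX=0.7247 tY=3.2841  stride 1/|dx|=1.0353 1/|dy|=3.8637
    cross x-line → (7,5), t=0.7247
    cross x-line → (8,5), t=1.7600
    cross x-line → (9,5), t=2.7952 (wall)
  → r_3 = 2.7952
beam 4: φ=45°, α=30°
  d=(0.8660,0.5000)  start (6,5)  tX=0.8083 tY=0.3000  stride 1/|dx|=1.1547 1/|dy|=2.0000
    cross y-line → (6,6), t=0.3000
    cross x-line → (7,6), t=0.8083 (wall)
  → r_4 = 0.8083
beam 5: φ=90°, α=75°
  d=(0.2588,0.9659)  start (6,5)  tX=2.7046 tY=0.1553  stride 1/|dx|=3.8637 1/|dy|=1.0353
    cross y-line → (6,6), t=0.1553
    cross y-line → (6,7), t=1.1906 (wall)
  → r_5 = 1.1906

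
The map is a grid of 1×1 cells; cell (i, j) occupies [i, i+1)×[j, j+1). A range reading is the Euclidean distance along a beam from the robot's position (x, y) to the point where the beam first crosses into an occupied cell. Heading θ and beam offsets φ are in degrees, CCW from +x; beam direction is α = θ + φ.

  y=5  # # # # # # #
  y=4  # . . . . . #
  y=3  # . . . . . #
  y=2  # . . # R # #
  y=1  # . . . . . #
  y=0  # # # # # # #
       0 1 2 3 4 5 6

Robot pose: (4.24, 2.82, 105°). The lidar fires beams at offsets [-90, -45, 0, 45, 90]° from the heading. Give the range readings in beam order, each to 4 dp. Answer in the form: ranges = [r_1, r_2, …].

ranges = [1.8221, 2.5172, 2.2569, 0.2771, 0.2485]

beam 1: φ=-90°, α=15°
  direction (0.9659, 0.2588); cell (4,2); t to first gridline: x 0.7868, y 0.6955 (then +1.0353 / +3.8637)
    (4,3) via y @ 0.6955
    (5,3) via x @ 0.7868
    (6,3) via x @ 1.8221  # hit
  → r_1 = 1.8221
beam 2: φ=-45°, α=60°
  direction (0.5000, 0.8660); cell (4,2); t to first gridline: x 1.5200, y 0.2078 (then +2.0000 / +1.1547)
    (4,3) via y @ 0.2078
    (4,4) via y @ 1.3625
    (5,4) via x @ 1.5200
    (5,5) via y @ 2.5172  # hit
  → r_2 = 2.5172
beam 3: φ=0°, α=105°
  direction (-0.2588, 0.9659); cell (4,2); t to first gridline: x 0.9273, y 0.1863 (then +3.8637 / +1.0353)
    (4,3) via y @ 0.1863
    (3,3) via x @ 0.9273
    (3,4) via y @ 1.2216
    (3,5) via y @ 2.2569  # hit
  → r_3 = 2.2569
beam 4: φ=45°, α=150°
  direction (-0.8660, 0.5000); cell (4,2); t to first gridline: x 0.2771, y 0.3600 (then +1.1547 / +2.0000)
    (3,2) via x @ 0.2771  # hit
  → r_4 = 0.2771
beam 5: φ=90°, α=195°
  direction (-0.9659, -0.2588); cell (4,2); t to first gridline: x 0.2485, y 3.1682 (then +1.0353 / +3.8637)
    (3,2) via x @ 0.2485  # hit
  → r_5 = 0.2485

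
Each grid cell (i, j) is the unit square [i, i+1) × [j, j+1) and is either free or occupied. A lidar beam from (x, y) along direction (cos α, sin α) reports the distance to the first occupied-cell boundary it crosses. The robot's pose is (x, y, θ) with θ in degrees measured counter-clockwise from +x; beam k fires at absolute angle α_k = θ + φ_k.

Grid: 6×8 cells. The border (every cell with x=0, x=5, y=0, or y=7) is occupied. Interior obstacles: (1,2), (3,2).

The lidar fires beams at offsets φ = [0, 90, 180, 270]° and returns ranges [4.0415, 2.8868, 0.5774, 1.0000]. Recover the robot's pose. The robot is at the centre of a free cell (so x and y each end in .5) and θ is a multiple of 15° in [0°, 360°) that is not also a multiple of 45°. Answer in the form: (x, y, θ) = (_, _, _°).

The pose lattice has 22·16 = 352 candidates. Test each by forward raycasting.
  (2.5, 5.5, 15°): beam 1 = 2.5882 ≠ 4.0415 ✗
  (1.5, 5.5, 300°): beam 1 = 3.0000 ≠ 4.0415 ✗
  (2.5, 1.5, 330°): beam 1 = 1.0000 ≠ 4.0415 ✗
  (2.5, 6.5, 195°): beam 1 = 1.5529 ≠ 4.0415 ✗
  …
  (1.5, 4.5, 330°): r_1=4.0415, r_2=2.8868, r_3=0.5774, r_4=1.0000 — all match ✓
No second candidate reproduces the full scan.

(x, y, θ) = (1.5, 4.5, 330°)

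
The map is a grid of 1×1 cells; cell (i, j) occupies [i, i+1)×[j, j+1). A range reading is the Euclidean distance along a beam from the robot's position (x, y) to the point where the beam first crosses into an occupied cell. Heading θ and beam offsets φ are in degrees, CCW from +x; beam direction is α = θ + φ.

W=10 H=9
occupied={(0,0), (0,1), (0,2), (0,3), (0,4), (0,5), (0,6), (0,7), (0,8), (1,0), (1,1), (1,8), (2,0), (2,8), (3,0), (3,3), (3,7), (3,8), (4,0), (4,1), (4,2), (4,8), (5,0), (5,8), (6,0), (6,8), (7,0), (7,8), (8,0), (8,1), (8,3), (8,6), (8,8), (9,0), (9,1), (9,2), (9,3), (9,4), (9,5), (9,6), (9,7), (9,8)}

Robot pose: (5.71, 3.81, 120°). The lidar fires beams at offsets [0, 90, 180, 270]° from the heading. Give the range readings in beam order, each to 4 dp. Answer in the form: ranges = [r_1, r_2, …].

ranges = [3.6835, 1.6200, 3.2447, 3.7990]

beam 1: φ=0°, α=120°
  d=(-0.5000,0.8660)  start (5,3)  tX=1.4200 tY=0.2194  stride 1/|dx|=2.0000 1/|dy|=1.1547
    cross y-line → (5,4), t=0.2194
    cross y-line → (5,5), t=1.3741
    cross x-line → (4,5), t=1.4200
    cross y-line → (4,6), t=2.5288
    cross x-line → (3,6), t=3.4200
    cross y-line → (3,7), t=3.6835 (wall)
  → r_1 = 3.6835
beam 2: φ=90°, α=210°
  d=(-0.8660,-0.5000)  start (5,3)  tX=0.8198 tY=1.6200  stride 1/|dx|=1.1547 1/|dy|=2.0000
    cross x-line → (4,3), t=0.8198
    cross y-line → (4,2), t=1.6200 (wall)
  → r_2 = 1.6200
beam 3: φ=180°, α=300°
  d=(0.5000,-0.8660)  start (5,3)  tX=0.5800 tY=0.9353  stride 1/|dx|=2.0000 1/|dy|=1.1547
    cross x-line → (6,3), t=0.5800
    cross y-line → (6,2), t=0.9353
    cross y-line → (6,1), t=2.0900
    cross x-line → (7,1), t=2.5800
    cross y-line → (7,0), t=3.2447 (wall)
  → r_3 = 3.2447
beam 4: φ=270°, α=30°
  d=(0.8660,0.5000)  start (5,3)  tX=0.3349 tY=0.3800  stride 1/|dx|=1.1547 1/|dy|=2.0000
    cross x-line → (6,3), t=0.3349
    cross y-line → (6,4), t=0.3800
    cross x-line → (7,4), t=1.4896
    cross y-line → (7,5), t=2.3800
    cross x-line → (8,5), t=2.6443
    cross x-line → (9,5), t=3.7990 (wall)
  → r_4 = 3.7990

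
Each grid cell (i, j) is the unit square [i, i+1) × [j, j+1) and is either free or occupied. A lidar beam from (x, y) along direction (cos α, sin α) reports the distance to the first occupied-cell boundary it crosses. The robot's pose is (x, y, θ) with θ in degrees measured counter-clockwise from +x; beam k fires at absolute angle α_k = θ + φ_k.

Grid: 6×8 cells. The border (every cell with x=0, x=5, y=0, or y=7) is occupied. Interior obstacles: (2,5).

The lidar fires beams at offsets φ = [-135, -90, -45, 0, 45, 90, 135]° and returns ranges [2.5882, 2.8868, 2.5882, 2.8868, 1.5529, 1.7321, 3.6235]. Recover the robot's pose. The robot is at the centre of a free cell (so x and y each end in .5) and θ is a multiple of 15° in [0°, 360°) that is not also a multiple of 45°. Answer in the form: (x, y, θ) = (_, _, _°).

Enumerate (i+0.5, j+0.5, θ) over the 23 free cells and 16 admissible headings. For each, cast all 7 beams and compare to the given ranges.
  (1.5, 5.5, 105°): beam 1 = 0.5774 ≠ 2.5882 ✗
  (2.5, 4.5, 105°): beam 1 = 2.8868 ≠ 2.5882 ✗
  (1.5, 6.5, 345°): beam 1 = 0.5774 ≠ 2.5882 ✗
  (4.5, 2.5, 120°): beam 1 = 0.5176 ≠ 2.5882 ✗
  …
  (3.5, 3.5, 300°): r_1=2.5882, r_2=2.8868, r_3=2.5882, r_4=2.8868, r_5=1.5529, r_6=1.7321, r_7=3.6235 — all match ✓
No second candidate reproduces the full scan.

(x, y, θ) = (3.5, 3.5, 300°)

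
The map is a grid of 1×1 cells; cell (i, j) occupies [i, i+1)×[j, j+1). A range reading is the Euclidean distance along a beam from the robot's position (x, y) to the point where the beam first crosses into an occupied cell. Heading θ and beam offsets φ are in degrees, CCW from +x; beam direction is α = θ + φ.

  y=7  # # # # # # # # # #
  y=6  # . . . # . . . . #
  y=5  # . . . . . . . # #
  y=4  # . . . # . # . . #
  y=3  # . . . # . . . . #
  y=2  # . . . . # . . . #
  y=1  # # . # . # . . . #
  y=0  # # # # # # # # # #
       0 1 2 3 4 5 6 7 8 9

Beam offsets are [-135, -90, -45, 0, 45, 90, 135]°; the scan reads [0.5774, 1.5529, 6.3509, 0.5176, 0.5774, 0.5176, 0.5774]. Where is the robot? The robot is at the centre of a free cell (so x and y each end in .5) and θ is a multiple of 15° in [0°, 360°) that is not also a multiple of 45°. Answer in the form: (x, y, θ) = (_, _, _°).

Candidates: 39 free-cell centres × 16 headings = 624 poses. Raycast each; keep the one whose scan matches to 4 dp.
  (2.5, 1.5, 75°): beam 2 = 0.5176 ≠ 1.5529 ✗
  (7.5, 6.5, 165°): beam 1 = 1.0000 ≠ 0.5774 ✗
  (2.5, 1.5, 165°): beam 2 = 5.6940 ≠ 1.5529 ✗
  (6.5, 3.5, 165°): beam 1 = 2.8868 ≠ 0.5774 ✗
  …
  (4.5, 1.5, 165°): r_1=0.5774, r_2=1.5529, r_3=6.3509, r_4=0.5176, r_5=0.5774, r_6=0.5176, r_7=0.5774 — all match ✓
No second candidate reproduces the full scan.

(x, y, θ) = (4.5, 1.5, 165°)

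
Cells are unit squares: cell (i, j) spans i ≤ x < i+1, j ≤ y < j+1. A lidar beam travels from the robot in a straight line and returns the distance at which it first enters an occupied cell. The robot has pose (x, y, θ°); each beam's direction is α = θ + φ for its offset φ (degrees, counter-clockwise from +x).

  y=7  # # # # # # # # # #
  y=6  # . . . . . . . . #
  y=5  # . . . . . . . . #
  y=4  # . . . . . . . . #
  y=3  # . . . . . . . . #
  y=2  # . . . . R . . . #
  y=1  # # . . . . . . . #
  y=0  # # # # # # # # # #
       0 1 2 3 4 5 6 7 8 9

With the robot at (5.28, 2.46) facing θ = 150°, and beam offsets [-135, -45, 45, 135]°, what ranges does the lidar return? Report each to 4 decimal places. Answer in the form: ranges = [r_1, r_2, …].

ranges = [3.8512, 4.7002, 3.3957, 1.5115]

beam 1: φ=-135°, α=15°
  direction (0.9659, 0.2588); cell (5,2); t to first gridline: x 0.7454, y 2.0864 (then +1.0353 / +3.8637)
    (6,2) via x @ 0.7454
    (7,2) via x @ 1.7807
    (7,3) via y @ 2.0864
    (8,3) via x @ 2.8160
    (9,3) via x @ 3.8512  # hit
  → r_1 = 3.8512
beam 2: φ=-45°, α=105°
  direction (-0.2588, 0.9659); cell (5,2); t to first gridline: x 1.0818, y 0.5590 (then +3.8637 / +1.0353)
    (5,3) via y @ 0.5590
    (4,3) via x @ 1.0818
    (4,4) via y @ 1.5943
    (4,5) via y @ 2.6296
    (4,6) via y @ 3.6649
    (4,7) via y @ 4.7002  # hit
  → r_2 = 4.7002
beam 3: φ=45°, α=195°
  direction (-0.9659, -0.2588); cell (5,2); t to first gridline: x 0.2899, y 1.7773 (then +1.0353 / +3.8637)
    (4,2) via x @ 0.2899
    (3,2) via x @ 1.3252
    (3,1) via y @ 1.7773
    (2,1) via x @ 2.3604
    (1,1) via x @ 3.3957  # hit
  → r_3 = 3.3957
beam 4: φ=135°, α=285°
  direction (0.2588, -0.9659); cell (5,2); t to first gridline: x 2.7819, y 0.4762 (then +3.8637 / +1.0353)
    (5,1) via y @ 0.4762
    (5,0) via y @ 1.5115  # hit
  → r_4 = 1.5115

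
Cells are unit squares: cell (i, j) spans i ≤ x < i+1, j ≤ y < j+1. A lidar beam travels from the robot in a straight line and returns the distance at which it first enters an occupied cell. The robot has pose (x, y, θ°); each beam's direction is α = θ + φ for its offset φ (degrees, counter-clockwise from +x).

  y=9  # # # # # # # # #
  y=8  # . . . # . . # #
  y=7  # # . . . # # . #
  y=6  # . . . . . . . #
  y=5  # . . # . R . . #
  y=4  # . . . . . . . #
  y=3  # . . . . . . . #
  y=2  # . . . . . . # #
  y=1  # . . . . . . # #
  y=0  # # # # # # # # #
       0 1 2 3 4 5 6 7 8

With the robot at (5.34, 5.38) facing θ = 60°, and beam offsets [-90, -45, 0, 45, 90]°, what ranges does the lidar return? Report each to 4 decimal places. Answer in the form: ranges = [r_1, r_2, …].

beam 1: φ=-90°, α=330°
  dir = (cos 330°, sin 330°) = (0.8660, -0.5000); from cell (5,5)
  next x-line at t=0.7621, next y-line at t=0.7600; Δt_x=1.1547, Δt_y=2.0000
    y: enter (5,4) at t=0.7600
    x: enter (6,4) at t=0.7621
    x: enter (7,4) at t=1.9168
    y: enter (7,3) at t=2.7600
    x: enter (8,3) at t=3.0715 ← occupied
  → r_1 = 3.0715
beam 2: φ=-45°, α=15°
  dir = (cos 15°, sin 15°) = (0.9659, 0.2588); from cell (5,5)
  next x-line at t=0.6833, next y-line at t=2.3955; Δt_x=1.0353, Δt_y=3.8637
    x: enter (6,5) at t=0.6833
    x: enter (7,5) at t=1.7186
    y: enter (7,6) at t=2.3955
    x: enter (8,6) at t=2.7538 ← occupied
  → r_2 = 2.7538
beam 3: φ=0°, α=60°
  dir = (cos 60°, sin 60°) = (0.5000, 0.8660); from cell (5,5)
  next x-line at t=1.3200, next y-line at t=0.7159; Δt_x=2.0000, Δt_y=1.1547
    y: enter (5,6) at t=0.7159
    x: enter (6,6) at t=1.3200
    y: enter (6,7) at t=1.8706 ← occupied
  → r_3 = 1.8706
beam 4: φ=45°, α=105°
  dir = (cos 105°, sin 105°) = (-0.2588, 0.9659); from cell (5,5)
  next x-line at t=1.3137, next y-line at t=0.6419; Δt_x=3.8637, Δt_y=1.0353
    y: enter (5,6) at t=0.6419
    x: enter (4,6) at t=1.3137
    y: enter (4,7) at t=1.6771
    y: enter (4,8) at t=2.7124 ← occupied
  → r_4 = 2.7124
beam 5: φ=90°, α=150°
  dir = (cos 150°, sin 150°) = (-0.8660, 0.5000); from cell (5,5)
  next x-line at t=0.3926, next y-line at t=1.2400; Δt_x=1.1547, Δt_y=2.0000
    x: enter (4,5) at t=0.3926
    y: enter (4,6) at t=1.2400
    x: enter (3,6) at t=1.5473
    x: enter (2,6) at t=2.7020
    y: enter (2,7) at t=3.2400
    x: enter (1,7) at t=3.8567 ← occupied
  → r_5 = 3.8567

ranges = [3.0715, 2.7538, 1.8706, 2.7124, 3.8567]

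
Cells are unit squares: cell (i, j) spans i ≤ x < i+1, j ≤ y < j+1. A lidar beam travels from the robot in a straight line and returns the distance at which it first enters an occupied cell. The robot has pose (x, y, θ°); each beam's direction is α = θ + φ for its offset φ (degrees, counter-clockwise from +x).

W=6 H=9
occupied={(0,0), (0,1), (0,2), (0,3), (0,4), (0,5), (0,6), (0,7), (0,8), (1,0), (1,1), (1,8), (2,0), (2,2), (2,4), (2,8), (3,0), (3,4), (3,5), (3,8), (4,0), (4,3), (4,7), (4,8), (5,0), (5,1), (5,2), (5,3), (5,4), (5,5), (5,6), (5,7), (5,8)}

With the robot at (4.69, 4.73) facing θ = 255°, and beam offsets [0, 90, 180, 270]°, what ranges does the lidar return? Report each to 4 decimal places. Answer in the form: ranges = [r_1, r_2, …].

beam 1: φ=0°, α=255°
  d=(-0.2588,-0.9659)  start (4,4)  tX=2.6660 tY=0.7558  stride 1/|dx|=3.8637 1/|dy|=1.0353
    cross y-line → (4,3), t=0.7558 (wall)
  → r_1 = 0.7558
beam 2: φ=90°, α=345°
  d=(0.9659,-0.2588)  start (4,4)  tX=0.3209 tY=2.8205  stride 1/|dx|=1.0353 1/|dy|=3.8637
    cross x-line → (5,4), t=0.3209 (wall)
  → r_2 = 0.3209
beam 3: φ=180°, α=75°
  d=(0.2588,0.9659)  start (4,4)  tX=1.1977 tY=0.2795  stride 1/|dx|=3.8637 1/|dy|=1.0353
    cross y-line → (4,5), t=0.2795
    cross x-line → (5,5), t=1.1977 (wall)
  → r_3 = 1.1977
beam 4: φ=270°, α=165°
  d=(-0.9659,0.2588)  start (4,4)  tX=0.7143 tY=1.0432  stride 1/|dx|=1.0353 1/|dy|=3.8637
    cross x-line → (3,4), t=0.7143 (wall)
  → r_4 = 0.7143

ranges = [0.7558, 0.3209, 1.1977, 0.7143]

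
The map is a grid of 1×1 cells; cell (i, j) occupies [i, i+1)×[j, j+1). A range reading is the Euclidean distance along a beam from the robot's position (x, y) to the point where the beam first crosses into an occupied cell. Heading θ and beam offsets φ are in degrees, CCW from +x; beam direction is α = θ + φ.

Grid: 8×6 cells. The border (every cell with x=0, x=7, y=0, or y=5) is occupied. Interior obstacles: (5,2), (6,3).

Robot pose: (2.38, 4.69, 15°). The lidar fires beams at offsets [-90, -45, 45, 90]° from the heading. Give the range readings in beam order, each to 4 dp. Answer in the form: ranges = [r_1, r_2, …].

ranges = [3.8202, 3.3800, 0.3580, 0.3209]

beam 1: φ=-90°, α=285°
  dir = (cos 285°, sin 285°) = (0.2588, -0.9659); from cell (2,4)
  next x-line at t=2.3955, next y-line at t=0.7143; Δt_x=3.8637, Δt_y=1.0353
    y: enter (2,3) at t=0.7143
    y: enter (2,2) at t=1.7496
    x: enter (3,2) at t=2.3955
    y: enter (3,1) at t=2.7849
    y: enter (3,0) at t=3.8202 ← occupied
  → r_1 = 3.8202
beam 2: φ=-45°, α=330°
  dir = (cos 330°, sin 330°) = (0.8660, -0.5000); from cell (2,4)
  next x-line at t=0.7159, next y-line at t=1.3800; Δt_x=1.1547, Δt_y=2.0000
    x: enter (3,4) at t=0.7159
    y: enter (3,3) at t=1.3800
    x: enter (4,3) at t=1.8706
    x: enter (5,3) at t=3.0253
    y: enter (5,2) at t=3.3800 ← occupied
  → r_2 = 3.3800
beam 3: φ=45°, α=60°
  dir = (cos 60°, sin 60°) = (0.5000, 0.8660); from cell (2,4)
  next x-line at t=1.2400, next y-line at t=0.3580; Δt_x=2.0000, Δt_y=1.1547
    y: enter (2,5) at t=0.3580 ← occupied
  → r_3 = 0.3580
beam 4: φ=90°, α=105°
  dir = (cos 105°, sin 105°) = (-0.2588, 0.9659); from cell (2,4)
  next x-line at t=1.4682, next y-line at t=0.3209; Δt_x=3.8637, Δt_y=1.0353
    y: enter (2,5) at t=0.3209 ← occupied
  → r_4 = 0.3209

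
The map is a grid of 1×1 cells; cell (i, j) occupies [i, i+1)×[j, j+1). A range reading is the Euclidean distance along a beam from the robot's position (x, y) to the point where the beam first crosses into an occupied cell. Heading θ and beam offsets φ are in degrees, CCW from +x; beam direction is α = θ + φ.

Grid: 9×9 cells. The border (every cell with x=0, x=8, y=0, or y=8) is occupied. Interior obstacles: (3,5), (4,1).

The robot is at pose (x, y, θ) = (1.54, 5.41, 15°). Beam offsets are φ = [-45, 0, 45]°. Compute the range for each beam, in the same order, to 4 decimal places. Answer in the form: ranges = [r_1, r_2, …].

ranges = [7.4594, 1.5115, 2.9907]

beam 1: φ=-45°, α=330°
  cosα=0.8660 sinα=-0.5000 | (1,5) | tMaxX 0.5312 tMaxY 0.8200 | tΔX 1.1547 tΔY 2.0000
    t=0.5312 [x] (2,5)
    t=0.8200 [y] (2,4)
    t=1.6859 [x] (3,4)
    t=2.8200 [y] (3,3)
    t=2.8406 [x] (4,3)
    t=3.9953 [x] (5,3)
    t=4.8200 [y] (5,2)
    t=5.1500 [x] (6,2)
    t=6.3047 [x] (7,2)
    t=6.8200 [y] (7,1)
    t=7.4594 [x] (8,1) — stop
  → r_1 = 7.4594
beam 2: φ=0°, α=15°
  cosα=0.9659 sinα=0.2588 | (1,5) | tMaxX 0.4762 tMaxY 2.2796 | tΔX 1.0353 tΔY 3.8637
    t=0.4762 [x] (2,5)
    t=1.5115 [x] (3,5) — stop
  → r_2 = 1.5115
beam 3: φ=45°, α=60°
  cosα=0.5000 sinα=0.8660 | (1,5) | tMaxX 0.9200 tMaxY 0.6813 | tΔX 2.0000 tΔY 1.1547
    t=0.6813 [y] (1,6)
    t=0.9200 [x] (2,6)
    t=1.8360 [y] (2,7)
    t=2.9200 [x] (3,7)
    t=2.9907 [y] (3,8) — stop
  → r_3 = 2.9907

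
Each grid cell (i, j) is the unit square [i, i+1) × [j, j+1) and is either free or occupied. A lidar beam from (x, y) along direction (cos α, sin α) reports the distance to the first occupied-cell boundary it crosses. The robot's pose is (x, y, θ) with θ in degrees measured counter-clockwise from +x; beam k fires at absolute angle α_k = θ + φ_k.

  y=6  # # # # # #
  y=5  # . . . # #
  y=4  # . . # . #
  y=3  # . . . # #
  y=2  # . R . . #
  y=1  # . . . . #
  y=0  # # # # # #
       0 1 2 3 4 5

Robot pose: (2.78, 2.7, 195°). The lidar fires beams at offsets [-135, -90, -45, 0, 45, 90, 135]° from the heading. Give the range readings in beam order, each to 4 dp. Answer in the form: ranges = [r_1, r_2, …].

ranges = [1.5011, 3.4164, 2.0554, 1.8428, 1.9630, 1.7600, 2.5634]

beam 1: φ=-135°, α=60°
  cosα=0.5000 sinα=0.8660 | (2,2) | tMaxX 0.4400 tMaxY 0.3464 | tΔX 2.0000 tΔY 1.1547
    t=0.3464 [y] (2,3)
    t=0.4400 [x] (3,3)
    t=1.5011 [y] (3,4) — stop
  → r_1 = 1.5011
beam 2: φ=-90°, α=105°
  cosα=-0.2588 sinα=0.9659 | (2,2) | tMaxX 3.0137 tMaxY 0.3106 | tΔX 3.8637 tΔY 1.0353
    t=0.3106 [y] (2,3)
    t=1.3459 [y] (2,4)
    t=2.3811 [y] (2,5)
    t=3.0137 [x] (1,5)
    t=3.4164 [y] (1,6) — stop
  → r_2 = 3.4164
beam 3: φ=-45°, α=150°
  cosα=-0.8660 sinα=0.5000 | (2,2) | tMaxX 0.9007 tMaxY 0.6000 | tΔX 1.1547 tΔY 2.0000
    t=0.6000 [y] (2,3)
    t=0.9007 [x] (1,3)
    t=2.0554 [x] (0,3) — stop
  → r_3 = 2.0554
beam 4: φ=0°, α=195°
  cosα=-0.9659 sinα=-0.2588 | (2,2) | tMaxX 0.8075 tMaxY 2.7046 | tΔX 1.0353 tΔY 3.8637
    t=0.8075 [x] (1,2)
    t=1.8428 [x] (0,2) — stop
  → r_4 = 1.8428
beam 5: φ=45°, α=240°
  cosα=-0.5000 sinα=-0.8660 | (2,2) | tMaxX 1.5600 tMaxY 0.8083 | tΔX 2.0000 tΔY 1.1547
    t=0.8083 [y] (2,1)
    t=1.5600 [x] (1,1)
    t=1.9630 [y] (1,0) — stop
  → r_5 = 1.9630
beam 6: φ=90°, α=285°
  cosα=0.2588 sinα=-0.9659 | (2,2) | tMaxX 0.8500 tMaxY 0.7247 | tΔX 3.8637 tΔY 1.0353
    t=0.7247 [y] (2,1)
    t=0.8500 [x] (3,1)
    t=1.7600 [y] (3,0) — stop
  → r_6 = 1.7600
beam 7: φ=135°, α=330°
  cosα=0.8660 sinα=-0.5000 | (2,2) | tMaxX 0.2540 tMaxY 1.4000 | tΔX 1.1547 tΔY 2.0000
    t=0.2540 [x] (3,2)
    t=1.4000 [y] (3,1)
    t=1.4087 [x] (4,1)
    t=2.5634 [x] (5,1) — stop
  → r_7 = 2.5634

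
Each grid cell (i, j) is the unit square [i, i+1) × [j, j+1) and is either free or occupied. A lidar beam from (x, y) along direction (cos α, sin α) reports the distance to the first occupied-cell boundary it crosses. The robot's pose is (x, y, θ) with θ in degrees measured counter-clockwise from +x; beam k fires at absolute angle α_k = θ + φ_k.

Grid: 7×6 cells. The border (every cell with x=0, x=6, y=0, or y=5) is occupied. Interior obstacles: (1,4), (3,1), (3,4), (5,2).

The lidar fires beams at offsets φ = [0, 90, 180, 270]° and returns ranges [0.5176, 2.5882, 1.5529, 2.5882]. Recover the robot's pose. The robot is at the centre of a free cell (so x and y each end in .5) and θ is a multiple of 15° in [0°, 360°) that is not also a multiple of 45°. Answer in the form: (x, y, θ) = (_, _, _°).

Enumerate (i+0.5, j+0.5, θ) over the 16 free cells and 16 admissible headings. For each, cast all 4 beams and compare to the given ranges.
  (5.5, 3.5, 345°): beam 2 = 1.5529 ≠ 2.5882 ✗
  (4.5, 1.5, 210°): beam 1 = 0.5774 ≠ 0.5176 ✗
  (3.5, 3.5, 300°): beam 1 = 2.8868 ≠ 0.5176 ✗
  …
  (3.5, 3.5, 105°): r_1=0.5176, r_2=2.5882, r_3=1.5529, r_4=2.5882 — all match ✓
Only this pose fits every beam.

(x, y, θ) = (3.5, 3.5, 105°)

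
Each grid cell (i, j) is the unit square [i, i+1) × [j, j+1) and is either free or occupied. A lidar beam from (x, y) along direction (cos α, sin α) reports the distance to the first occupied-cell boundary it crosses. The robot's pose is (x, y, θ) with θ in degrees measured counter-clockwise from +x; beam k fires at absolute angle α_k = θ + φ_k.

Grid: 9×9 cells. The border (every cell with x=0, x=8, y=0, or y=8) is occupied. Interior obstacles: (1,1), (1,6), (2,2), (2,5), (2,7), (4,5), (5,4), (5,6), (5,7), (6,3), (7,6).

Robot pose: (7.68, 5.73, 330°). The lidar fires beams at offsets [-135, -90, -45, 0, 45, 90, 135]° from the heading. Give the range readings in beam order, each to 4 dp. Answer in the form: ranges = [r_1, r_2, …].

beam 1: φ=-135°, α=195°
  d=(-0.9659,-0.2588)  start (7,5)  tX=0.7040 tY=2.8205  stride 1/|dx|=1.0353 1/|dy|=3.8637
    cross x-line → (6,5), t=0.7040
    cross x-line → (5,5), t=1.7393
    cross x-line → (4,5), t=2.7745 (wall)
  → r_1 = 2.7745
beam 2: φ=-90°, α=240°
  d=(-0.5000,-0.8660)  start (7,5)  tX=1.3600 tY=0.8429  stride 1/|dx|=2.0000 1/|dy|=1.1547
    cross y-line → (7,4), t=0.8429
    cross x-line → (6,4), t=1.3600
    cross y-line → (6,3), t=1.9976 (wall)
  → r_2 = 1.9976
beam 3: φ=-45°, α=285°
  d=(0.2588,-0.9659)  start (7,5)  tX=1.2364 tY=0.7558  stride 1/|dx|=3.8637 1/|dy|=1.0353
    cross y-line → (7,4), t=0.7558
    cross x-line → (8,4), t=1.2364 (wall)
  → r_3 = 1.2364
beam 4: φ=0°, α=330°
  d=(0.8660,-0.5000)  start (7,5)  tX=0.3695 tY=1.4600  stride 1/|dx|=1.1547 1/|dy|=2.0000
    cross x-line → (8,5), t=0.3695 (wall)
  → r_4 = 0.3695
beam 5: φ=45°, α=15°
  d=(0.9659,0.2588)  start (7,5)  tX=0.3313 tY=1.0432  stride 1/|dx|=1.0353 1/|dy|=3.8637
    cross x-line → (8,5), t=0.3313 (wall)
  → r_5 = 0.3313
beam 6: φ=90°, α=60°
  d=(0.5000,0.8660)  start (7,5)  tX=0.6400 tY=0.3118  stride 1/|dx|=2.0000 1/|dy|=1.1547
    cross y-line → (7,6), t=0.3118 (wall)
  → r_6 = 0.3118
beam 7: φ=135°, α=105°
  d=(-0.2588,0.9659)  start (7,5)  tX=2.6273 tY=0.2795  stride 1/|dx|=3.8637 1/|dy|=1.0353
    cross y-line → (7,6), t=0.2795 (wall)
  → r_7 = 0.2795

ranges = [2.7745, 1.9976, 1.2364, 0.3695, 0.3313, 0.3118, 0.2795]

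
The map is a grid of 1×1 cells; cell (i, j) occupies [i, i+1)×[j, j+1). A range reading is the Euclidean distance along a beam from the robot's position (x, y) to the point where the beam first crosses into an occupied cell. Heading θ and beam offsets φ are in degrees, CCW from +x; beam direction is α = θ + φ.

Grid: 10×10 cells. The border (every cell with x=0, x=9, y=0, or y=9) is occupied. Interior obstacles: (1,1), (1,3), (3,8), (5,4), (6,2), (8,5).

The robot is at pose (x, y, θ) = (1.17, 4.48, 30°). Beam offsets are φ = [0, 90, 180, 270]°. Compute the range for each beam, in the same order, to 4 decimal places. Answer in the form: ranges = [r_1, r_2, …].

beam 1: φ=0°, α=30°
  direction (0.8660, 0.5000); cell (1,4); t to first gridline: x 0.9584, y 1.0400 (then +1.1547 / +2.0000)
    (2,4) via x @ 0.9584
    (2,5) via y @ 1.0400
    (3,5) via x @ 2.1131
    (3,6) via y @ 3.0400
    (4,6) via x @ 3.2678
    (5,6) via x @ 4.4225
    (5,7) via y @ 5.0400
    (6,7) via x @ 5.5772
    (7,7) via x @ 6.7319
    (7,8) via y @ 7.0400
    (8,8) via x @ 7.8866
    (8,9) via y @ 9.0400  # hit
  → r_1 = 9.0400
beam 2: φ=90°, α=120°
  direction (-0.5000, 0.8660); cell (1,4); t to first gridline: x 0.3400, y 0.6004 (then +2.0000 / +1.1547)
    (0,4) via x @ 0.3400  # hit
  → r_2 = 0.3400
beam 3: φ=180°, α=210°
  direction (-0.8660, -0.5000); cell (1,4); t to first gridline: x 0.1963, y 0.9600 (then +1.1547 / +2.0000)
    (0,4) via x @ 0.1963  # hit
  → r_3 = 0.1963
beam 4: φ=270°, α=300°
  direction (0.5000, -0.8660); cell (1,4); t to first gridline: x 1.6600, y 0.5543 (then +2.0000 / +1.1547)
    (1,3) via y @ 0.5543  # hit
  → r_4 = 0.5543

ranges = [9.0400, 0.3400, 0.1963, 0.5543]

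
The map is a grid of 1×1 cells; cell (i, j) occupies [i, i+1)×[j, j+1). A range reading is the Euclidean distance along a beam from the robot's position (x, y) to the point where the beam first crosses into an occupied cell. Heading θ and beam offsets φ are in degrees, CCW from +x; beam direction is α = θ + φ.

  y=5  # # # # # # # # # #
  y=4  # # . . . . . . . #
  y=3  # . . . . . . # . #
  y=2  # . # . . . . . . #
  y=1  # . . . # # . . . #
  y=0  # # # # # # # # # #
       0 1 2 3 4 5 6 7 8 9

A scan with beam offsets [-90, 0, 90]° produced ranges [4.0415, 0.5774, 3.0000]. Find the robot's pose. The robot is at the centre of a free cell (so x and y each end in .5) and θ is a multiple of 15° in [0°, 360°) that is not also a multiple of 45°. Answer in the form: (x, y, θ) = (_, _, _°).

The pose lattice has 27·16 = 432 candidates. Test each by forward raycasting.
  (8.5, 3.5, 240°): beam 1 = 0.5774 ≠ 4.0415 ✗
  (2.5, 1.5, 75°): beam 1 = 1.5529 ≠ 4.0415 ✗
  (4.5, 2.5, 105°): beam 1 = 2.5882 ≠ 4.0415 ✗
  (1.5, 3.5, 120°): beam 1 = 3.0000 ≠ 4.0415 ✗
  (5.5, 3.5, 240°): beam 1 = 3.0000 ≠ 4.0415 ✗
  …
  (5.5, 2.5, 240°): r_1=4.0415, r_2=0.5774, r_3=3.0000 — all match ✓
Only this pose fits every beam.

(x, y, θ) = (5.5, 2.5, 240°)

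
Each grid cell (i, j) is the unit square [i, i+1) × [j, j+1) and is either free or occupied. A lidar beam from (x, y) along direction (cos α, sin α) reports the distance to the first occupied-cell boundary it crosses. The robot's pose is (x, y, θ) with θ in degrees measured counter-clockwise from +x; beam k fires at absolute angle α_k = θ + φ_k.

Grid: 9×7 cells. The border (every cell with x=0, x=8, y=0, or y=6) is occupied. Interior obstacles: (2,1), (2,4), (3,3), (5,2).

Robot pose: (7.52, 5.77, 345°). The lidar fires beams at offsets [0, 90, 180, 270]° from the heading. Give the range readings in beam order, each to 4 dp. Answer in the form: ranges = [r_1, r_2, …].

beam 1: φ=0°, α=345°
  d=(0.9659,-0.2588)  start (7,5)  tX=0.4969 tY=2.9751  stride 1/|dx|=1.0353 1/|dy|=3.8637
    cross x-line → (8,5), t=0.4969 (wall)
  → r_1 = 0.4969
beam 2: φ=90°, α=75°
  d=(0.2588,0.9659)  start (7,5)  tX=1.8546 tY=0.2381  stride 1/|dx|=3.8637 1/|dy|=1.0353
    cross y-line → (7,6), t=0.2381 (wall)
  → r_2 = 0.2381
beam 3: φ=180°, α=165°
  d=(-0.9659,0.2588)  start (7,5)  tX=0.5383 tY=0.8887  stride 1/|dx|=1.0353 1/|dy|=3.8637
    cross x-line → (6,5), t=0.5383
    cross y-line → (6,6), t=0.8887 (wall)
  → r_3 = 0.8887
beam 4: φ=270°, α=255°
  d=(-0.2588,-0.9659)  start (7,5)  tX=2.0091 tY=0.7972  stride 1/|dx|=3.8637 1/|dy|=1.0353
    cross y-line → (7,4), t=0.7972
    cross y-line → (7,3), t=1.8324
    cross x-line → (6,3), t=2.0091
    cross y-line → (6,2), t=2.8677
    cross y-line → (6,1), t=3.9030
    cross y-line → (6,0), t=4.9383 (wall)
  → r_4 = 4.9383

ranges = [0.4969, 0.2381, 0.8887, 4.9383]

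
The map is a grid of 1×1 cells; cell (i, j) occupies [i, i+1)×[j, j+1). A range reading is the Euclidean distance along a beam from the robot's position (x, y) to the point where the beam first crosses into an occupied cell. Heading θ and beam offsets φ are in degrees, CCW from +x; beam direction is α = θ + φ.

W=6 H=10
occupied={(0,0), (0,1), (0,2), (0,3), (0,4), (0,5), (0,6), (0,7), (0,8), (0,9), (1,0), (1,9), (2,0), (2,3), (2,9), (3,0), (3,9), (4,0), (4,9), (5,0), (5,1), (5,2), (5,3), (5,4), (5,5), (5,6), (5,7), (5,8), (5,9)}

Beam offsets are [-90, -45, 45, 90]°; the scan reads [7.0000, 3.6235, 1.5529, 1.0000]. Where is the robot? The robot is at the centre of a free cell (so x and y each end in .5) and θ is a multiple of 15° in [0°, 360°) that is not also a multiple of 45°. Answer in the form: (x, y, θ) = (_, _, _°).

(x, y, θ) = (1.5, 7.5, 30°)

Enumerate (i+0.5, j+0.5, θ) over the 31 free cells and 16 admissible headings. For each, cast all 4 beams and compare to the given ranges.
  (3.5, 8.5, 150°): beam 1 = 0.5774 ≠ 7.0000 ✗
  (2.5, 7.5, 30°): beam 1 = 5.0000 ≠ 7.0000 ✗
  (4.5, 6.5, 165°): beam 1 = 1.9319 ≠ 7.0000 ✗
  (2.5, 4.5, 165°): beam 1 = 4.6587 ≠ 7.0000 ✗
  …
  (1.5, 7.5, 30°): r_1=7.0000, r_2=3.6235, r_3=1.5529, r_4=1.0000 — all match ✓
Only this pose fits every beam.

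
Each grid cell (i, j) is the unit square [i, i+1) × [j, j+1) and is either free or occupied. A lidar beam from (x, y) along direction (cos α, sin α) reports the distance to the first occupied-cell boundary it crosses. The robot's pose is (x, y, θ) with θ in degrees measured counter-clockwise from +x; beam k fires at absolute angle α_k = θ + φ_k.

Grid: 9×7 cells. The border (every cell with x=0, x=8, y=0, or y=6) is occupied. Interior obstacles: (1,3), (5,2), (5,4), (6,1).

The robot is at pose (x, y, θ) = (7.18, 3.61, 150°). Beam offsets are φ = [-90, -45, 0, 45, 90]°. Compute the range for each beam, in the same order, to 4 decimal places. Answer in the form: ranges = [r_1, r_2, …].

ranges = [1.6400, 2.4743, 1.3625, 6.3980, 1.8591]

beam 1: φ=-90°, α=60°
  dir = (cos 60°, sin 60°) = (0.5000, 0.8660); from cell (7,3)
  next x-line at t=1.6400, next y-line at t=0.4503; Δt_x=2.0000, Δt_y=1.1547
    y: enter (7,4) at t=0.4503
    y: enter (7,5) at t=1.6050
    x: enter (8,5) at t=1.6400 ← occupied
  → r_1 = 1.6400
beam 2: φ=-45°, α=105°
  dir = (cos 105°, sin 105°) = (-0.2588, 0.9659); from cell (7,3)
  next x-line at t=0.6955, next y-line at t=0.4038; Δt_x=3.8637, Δt_y=1.0353
    y: enter (7,4) at t=0.4038
    x: enter (6,4) at t=0.6955
    y: enter (6,5) at t=1.4390
    y: enter (6,6) at t=2.4743 ← occupied
  → r_2 = 2.4743
beam 3: φ=0°, α=150°
  dir = (cos 150°, sin 150°) = (-0.8660, 0.5000); from cell (7,3)
  next x-line at t=0.2078, next y-line at t=0.7800; Δt_x=1.1547, Δt_y=2.0000
    x: enter (6,3) at t=0.2078
    y: enter (6,4) at t=0.7800
    x: enter (5,4) at t=1.3625 ← occupied
  → r_3 = 1.3625
beam 4: φ=45°, α=195°
  dir = (cos 195°, sin 195°) = (-0.9659, -0.2588); from cell (7,3)
  next x-line at t=0.1863, next y-line at t=2.3569; Δt_x=1.0353, Δt_y=3.8637
    x: enter (6,3) at t=0.1863
    x: enter (5,3) at t=1.2216
    x: enter (4,3) at t=2.2569
    y: enter (4,2) at t=2.3569
    x: enter (3,2) at t=3.2922
    x: enter (2,2) at t=4.3275
    x: enter (1,2) at t=5.3627
    y: enter (1,1) at t=6.2206
    x: enter (0,1) at t=6.3980 ← occupied
  → r_4 = 6.3980
beam 5: φ=90°, α=240°
  dir = (cos 240°, sin 240°) = (-0.5000, -0.8660); from cell (7,3)
  next x-line at t=0.3600, next y-line at t=0.7044; Δt_x=2.0000, Δt_y=1.1547
    x: enter (6,3) at t=0.3600
    y: enter (6,2) at t=0.7044
    y: enter (6,1) at t=1.8591 ← occupied
  → r_5 = 1.8591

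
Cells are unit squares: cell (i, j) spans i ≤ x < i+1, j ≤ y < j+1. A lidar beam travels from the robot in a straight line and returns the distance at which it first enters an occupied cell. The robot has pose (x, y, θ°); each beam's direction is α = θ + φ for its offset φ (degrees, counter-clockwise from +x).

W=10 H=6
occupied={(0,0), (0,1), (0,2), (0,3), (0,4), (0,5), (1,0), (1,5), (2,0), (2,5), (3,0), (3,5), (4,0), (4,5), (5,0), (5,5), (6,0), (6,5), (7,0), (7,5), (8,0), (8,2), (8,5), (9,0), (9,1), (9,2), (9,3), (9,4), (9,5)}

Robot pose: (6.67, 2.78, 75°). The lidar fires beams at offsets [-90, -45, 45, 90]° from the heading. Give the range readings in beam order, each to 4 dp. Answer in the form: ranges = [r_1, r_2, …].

beam 1: φ=-90°, α=345°
  dir = (cos 345°, sin 345°) = (0.9659, -0.2588); from cell (6,2)
  next x-line at t=0.3416, next y-line at t=3.0137; Δt_x=1.0353, Δt_y=3.8637
    x: enter (7,2) at t=0.3416
    x: enter (8,2) at t=1.3769 ← occupied
  → r_1 = 1.3769
beam 2: φ=-45°, α=30°
  dir = (cos 30°, sin 30°) = (0.8660, 0.5000); from cell (6,2)
  next x-line at t=0.3811, next y-line at t=0.4400; Δt_x=1.1547, Δt_y=2.0000
    x: enter (7,2) at t=0.3811
    y: enter (7,3) at t=0.4400
    x: enter (8,3) at t=1.5358
    y: enter (8,4) at t=2.4400
    x: enter (9,4) at t=2.6905 ← occupied
  → r_2 = 2.6905
beam 3: φ=45°, α=120°
  dir = (cos 120°, sin 120°) = (-0.5000, 0.8660); from cell (6,2)
  next x-line at t=1.3400, next y-line at t=0.2540; Δt_x=2.0000, Δt_y=1.1547
    y: enter (6,3) at t=0.2540
    x: enter (5,3) at t=1.3400
    y: enter (5,4) at t=1.4087
    y: enter (5,5) at t=2.5634 ← occupied
  → r_3 = 2.5634
beam 4: φ=90°, α=165°
  dir = (cos 165°, sin 165°) = (-0.9659, 0.2588); from cell (6,2)
  next x-line at t=0.6936, next y-line at t=0.8500; Δt_x=1.0353, Δt_y=3.8637
    x: enter (5,2) at t=0.6936
    y: enter (5,3) at t=0.8500
    x: enter (4,3) at t=1.7289
    x: enter (3,3) at t=2.7642
    x: enter (2,3) at t=3.7995
    y: enter (2,4) at t=4.7137
    x: enter (1,4) at t=4.8347
    x: enter (0,4) at t=5.8700 ← occupied
  → r_4 = 5.8700

ranges = [1.3769, 2.6905, 2.5634, 5.8700]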